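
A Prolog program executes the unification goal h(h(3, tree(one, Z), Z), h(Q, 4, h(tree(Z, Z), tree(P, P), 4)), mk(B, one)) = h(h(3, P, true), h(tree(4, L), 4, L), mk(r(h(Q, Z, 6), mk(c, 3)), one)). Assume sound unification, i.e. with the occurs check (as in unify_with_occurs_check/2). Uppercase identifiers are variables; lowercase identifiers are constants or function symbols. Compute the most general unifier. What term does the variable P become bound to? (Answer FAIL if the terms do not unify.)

Decompose h/3: h(3, tree(one, Z), Z) = h(3, P, true),  h(Q, 4, h(tree(Z, Z), tree(P, P), 4)) = h(tree(4, L), 4, L),  mk(B, one) = mk(r(h(Q, Z, 6), mk(c, 3)), one).
Decompose h/3: 3 = 3,  tree(one, Z) = P,  Z = true.
Delete trivial equation 3 = 3.
Bind P := tree(one, Z); substituting into the one remaining equation that mentions P gives: h(Q, 4, h(tree(Z, Z), tree(tree(one, Z), tree(one, Z)), 4)) = h(tree(4, L), 4, L).
Bind Z := true; substituting into the remaining equations gives: h(Q, 4, h(tree(true, true), tree(tree(one, true), tree(one, true)), 4)) = h(tree(4, L), 4, L),  mk(B, one) = mk(r(h(Q, true, 6), mk(c, 3)), one). Substituting into the earlier binding gives P := tree(one, true).
Decompose h/3: Q = tree(4, L),  4 = 4,  h(tree(true, true), tree(tree(one, true), tree(one, true)), 4) = L.
Bind Q := tree(4, L); substituting into the one remaining equation that mentions Q gives: mk(B, one) = mk(r(h(tree(4, L), true, 6), mk(c, 3)), one).
Delete trivial equation 4 = 4.
Bind L := h(tree(true, true), tree(tree(one, true), tree(one, true)), 4); substituting into the remaining equation gives: mk(B, one) = mk(r(h(tree(4, h(tree(true, true), tree(tree(one, true), tree(one, true)), 4)), true, 6), mk(c, 3)), one). Substituting into the earlier binding gives Q := tree(4, h(tree(true, true), tree(tree(one, true), tree(one, true)), 4)).
Decompose mk/2: B = r(h(tree(4, h(tree(true, true), tree(tree(one, true), tree(one, true)), 4)), true, 6), mk(c, 3)),  one = one.
Bind B := r(h(tree(4, h(tree(true, true), tree(tree(one, true), tree(one, true)), 4)), true, 6), mk(c, 3)); no other remaining equation mentions B.
Delete trivial equation one = one.
MGU = { P = tree(one, true), Z = true, Q = tree(4, h(tree(true, true), tree(tree(one, true), tree(one, true)), 4)), L = h(tree(true, true), tree(tree(one, true), tree(one, true)), 4), B = r(h(tree(4, h(tree(true, true), tree(tree(one, true), tree(one, true)), 4)), true, 6), mk(c, 3)) }, so P = tree(one, true).

tree(one, true)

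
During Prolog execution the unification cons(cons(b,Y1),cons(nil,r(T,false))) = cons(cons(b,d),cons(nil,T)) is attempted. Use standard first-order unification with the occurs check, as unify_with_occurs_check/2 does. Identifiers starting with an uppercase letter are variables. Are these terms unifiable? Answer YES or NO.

NO

Decompose cons/2: cons(b,Y1) = cons(b,d),  cons(nil,r(T,false)) = cons(nil,T).
Decompose cons/2: b = b,  Y1 = d.
Delete trivial equation b = b.
Bind Y1 := d; no other remaining equation mentions Y1.
Decompose cons/2: nil = nil,  r(T,false) = T.
Delete trivial equation nil = nil.
Occurs check fails: T occurs in r(T,false); the equation T = r(T,false) has no finite solution.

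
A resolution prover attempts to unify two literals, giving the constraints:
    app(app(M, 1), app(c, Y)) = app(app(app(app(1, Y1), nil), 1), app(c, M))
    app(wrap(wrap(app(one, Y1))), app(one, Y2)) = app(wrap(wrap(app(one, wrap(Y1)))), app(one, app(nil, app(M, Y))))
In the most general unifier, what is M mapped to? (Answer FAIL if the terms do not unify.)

FAIL

Decompose app/2: app(M, 1) = app(app(app(1, Y1), nil), 1),  app(c, Y) = app(c, M).
Decompose app/2: M = app(app(1, Y1), nil),  1 = 1.
Bind M := app(app(1, Y1), nil); substituting into the 2 remaining equations that mention M gives: app(c, Y) = app(c, app(app(1, Y1), nil)),  app(wrap(wrap(app(one, Y1))), app(one, Y2)) = app(wrap(wrap(app(one, wrap(Y1)))), app(one, app(nil, app(app(app(1, Y1), nil), Y)))).
Delete trivial equation 1 = 1.
Decompose app/2: c = c,  Y = app(app(1, Y1), nil).
Delete trivial equation c = c.
Bind Y := app(app(1, Y1), nil); substituting into the remaining equation gives: app(wrap(wrap(app(one, Y1))), app(one, Y2)) = app(wrap(wrap(app(one, wrap(Y1)))), app(one, app(nil, app(app(app(1, Y1), nil), app(app(1, Y1), nil))))).
Decompose app/2: wrap(wrap(app(one, Y1))) = wrap(wrap(app(one, wrap(Y1)))),  app(one, Y2) = app(one, app(nil, app(app(app(1, Y1), nil), app(app(1, Y1), nil)))).
Decompose wrap/1: wrap(app(one, Y1)) = wrap(app(one, wrap(Y1))).
Decompose wrap/1: app(one, Y1) = app(one, wrap(Y1)).
Decompose app/2: one = one,  Y1 = wrap(Y1).
Delete trivial equation one = one.
Occurs check fails: Y1 occurs in wrap(Y1); the equation Y1 = wrap(Y1) has no finite solution.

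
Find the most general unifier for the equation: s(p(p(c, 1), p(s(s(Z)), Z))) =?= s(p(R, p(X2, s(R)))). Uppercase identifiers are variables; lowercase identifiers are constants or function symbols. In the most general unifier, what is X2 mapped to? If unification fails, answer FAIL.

Decompose s/1: p(p(c, 1), p(s(s(Z)), Z)) =?= p(R, p(X2, s(R))).
Decompose p/2: p(c, 1) =?= R,  p(s(s(Z)), Z) =?= p(X2, s(R)).
Bind R := p(c, 1); substituting into the remaining equation gives: p(s(s(Z)), Z) =?= p(X2, s(p(c, 1))).
Decompose p/2: s(s(Z)) =?= X2,  Z =?= s(p(c, 1)).
Bind X2 := s(s(Z)); no other remaining equation mentions X2.
Bind Z := s(p(c, 1)). Substituting into the earlier binding gives X2 := s(s(s(p(c, 1)))).
MGU = { R ↦ p(c, 1), X2 ↦ s(s(s(p(c, 1)))), Z ↦ s(p(c, 1)) }, so X2 ↦ s(s(s(p(c, 1)))).

s(s(s(p(c, 1))))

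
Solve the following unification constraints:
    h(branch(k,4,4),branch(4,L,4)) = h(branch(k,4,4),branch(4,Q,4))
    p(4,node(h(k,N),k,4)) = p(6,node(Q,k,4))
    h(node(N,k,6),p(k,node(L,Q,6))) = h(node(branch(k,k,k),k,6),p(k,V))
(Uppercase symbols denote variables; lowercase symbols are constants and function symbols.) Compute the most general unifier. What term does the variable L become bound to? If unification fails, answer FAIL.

FAIL

Decompose h/2: branch(k,4,4) = branch(k,4,4),  branch(4,L,4) = branch(4,Q,4).
Delete trivial equation branch(k,4,4) = branch(k,4,4).
Decompose branch/3: 4 = 4,  L = Q,  4 = 4.
Delete trivial equation 4 = 4.
Bind L := Q; substituting into the one remaining equation that mentions L gives: h(node(N,k,6),p(k,node(Q,Q,6))) = h(node(branch(k,k,k),k,6),p(k,V)).
Delete trivial equation 4 = 4.
Decompose p/2: 4 = 6,  node(h(k,N),k,4) = node(Q,k,4).
Clash: constants 4 and 6 differ; no unifier exists.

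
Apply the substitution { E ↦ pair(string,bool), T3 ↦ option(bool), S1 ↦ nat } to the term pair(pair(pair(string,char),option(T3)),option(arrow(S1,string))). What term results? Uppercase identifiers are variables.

pair(pair(pair(string,char),option(option(bool))),option(arrow(nat,string)))

Replace each occurrence of T3 with option(bool).
Replace each occurrence of S1 with nat.
Result: pair(pair(pair(string,char),option(option(bool))),option(arrow(nat,string))).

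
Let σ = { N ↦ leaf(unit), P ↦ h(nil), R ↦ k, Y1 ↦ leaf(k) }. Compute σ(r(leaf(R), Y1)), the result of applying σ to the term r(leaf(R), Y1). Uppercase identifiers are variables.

r(leaf(k), leaf(k))

Replace each occurrence of R with k.
Replace each occurrence of Y1 with leaf(k).
Result: r(leaf(k), leaf(k)).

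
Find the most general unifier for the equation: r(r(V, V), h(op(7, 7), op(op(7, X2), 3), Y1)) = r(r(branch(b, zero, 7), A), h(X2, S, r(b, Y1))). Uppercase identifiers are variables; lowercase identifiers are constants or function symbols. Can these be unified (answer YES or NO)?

NO

Decompose r/2: r(V, V) = r(branch(b, zero, 7), A),  h(op(7, 7), op(op(7, X2), 3), Y1) = h(X2, S, r(b, Y1)).
Decompose r/2: V = branch(b, zero, 7),  V = A.
Bind V := branch(b, zero, 7); substituting into the one remaining equation that mentions V gives: branch(b, zero, 7) = A.
Bind A := branch(b, zero, 7); no other remaining equation mentions A.
Decompose h/3: op(7, 7) = X2,  op(op(7, X2), 3) = S,  Y1 = r(b, Y1).
Bind X2 := op(7, 7); substituting into the one remaining equation that mentions X2 gives: op(op(7, op(7, 7)), 3) = S.
Bind S := op(op(7, op(7, 7)), 3); no other remaining equation mentions S.
Occurs check fails: Y1 occurs in r(b, Y1); the equation Y1 = r(b, Y1) has no finite solution.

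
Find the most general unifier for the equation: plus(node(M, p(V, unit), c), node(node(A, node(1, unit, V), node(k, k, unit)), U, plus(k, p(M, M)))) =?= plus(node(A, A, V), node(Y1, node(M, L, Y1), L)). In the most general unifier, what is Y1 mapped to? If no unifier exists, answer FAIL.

node(p(c, unit), node(1, unit, c), node(k, k, unit))

Decompose plus/2: node(M, p(V, unit), c) =?= node(A, A, V),  node(node(A, node(1, unit, V), node(k, k, unit)), U, plus(k, p(M, M))) =?= node(Y1, node(M, L, Y1), L).
Decompose node/3: M =?= A,  p(V, unit) =?= A,  c =?= V.
Bind M := A; substituting into the one remaining equation that mentions M gives: node(node(A, node(1, unit, V), node(k, k, unit)), U, plus(k, p(A, A))) =?= node(Y1, node(A, L, Y1), L).
Bind A := p(V, unit); substituting into the one remaining equation that mentions A gives: node(node(p(V, unit), node(1, unit, V), node(k, k, unit)), U, plus(k, p(p(V, unit), p(V, unit)))) =?= node(Y1, node(p(V, unit), L, Y1), L). Substituting into the earlier binding gives M := p(V, unit).
Bind V := c; substituting into the remaining equation gives: node(node(p(c, unit), node(1, unit, c), node(k, k, unit)), U, plus(k, p(p(c, unit), p(c, unit)))) =?= node(Y1, node(p(c, unit), L, Y1), L). Substituting into the earlier bindings gives M := p(c, unit), A := p(c, unit).
Decompose node/3: node(p(c, unit), node(1, unit, c), node(k, k, unit)) =?= Y1,  U =?= node(p(c, unit), L, Y1),  plus(k, p(p(c, unit), p(c, unit))) =?= L.
Bind Y1 := node(p(c, unit), node(1, unit, c), node(k, k, unit)); substituting into the one remaining equation that mentions Y1 gives: U =?= node(p(c, unit), L, node(p(c, unit), node(1, unit, c), node(k, k, unit))).
Bind U := node(p(c, unit), L, node(p(c, unit), node(1, unit, c), node(k, k, unit))); no other remaining equation mentions U.
Bind L := plus(k, p(p(c, unit), p(c, unit))). Substituting into the earlier binding gives U := node(p(c, unit), plus(k, p(p(c, unit), p(c, unit))), node(p(c, unit), node(1, unit, c), node(k, k, unit))).
MGU = { M := p(c, unit), A := p(c, unit), V := c, Y1 := node(p(c, unit), node(1, unit, c), node(k, k, unit)), U := node(p(c, unit), plus(k, p(p(c, unit), p(c, unit))), node(p(c, unit), node(1, unit, c), node(k, k, unit))), L := plus(k, p(p(c, unit), p(c, unit))) }, so Y1 := node(p(c, unit), node(1, unit, c), node(k, k, unit)).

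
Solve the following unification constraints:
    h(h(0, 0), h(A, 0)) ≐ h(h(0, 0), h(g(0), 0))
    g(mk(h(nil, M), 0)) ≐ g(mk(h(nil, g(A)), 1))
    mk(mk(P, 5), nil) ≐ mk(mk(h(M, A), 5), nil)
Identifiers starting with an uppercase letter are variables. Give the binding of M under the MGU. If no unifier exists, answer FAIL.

FAIL

Decompose h/2: h(0, 0) ≐ h(0, 0),  h(A, 0) ≐ h(g(0), 0).
Delete trivial equation h(0, 0) ≐ h(0, 0).
Decompose h/2: A ≐ g(0),  0 ≐ 0.
Bind A := g(0); substituting into the 2 remaining equations that mention A gives: g(mk(h(nil, M), 0)) ≐ g(mk(h(nil, g(g(0))), 1)),  mk(mk(P, 5), nil) ≐ mk(mk(h(M, g(0)), 5), nil).
Delete trivial equation 0 ≐ 0.
Decompose g/1: mk(h(nil, M), 0) ≐ mk(h(nil, g(g(0))), 1).
Decompose mk/2: h(nil, M) ≐ h(nil, g(g(0))),  0 ≐ 1.
Decompose h/2: nil ≐ nil,  M ≐ g(g(0)).
Delete trivial equation nil ≐ nil.
Bind M := g(g(0)); substituting into the one remaining equation that mentions M gives: mk(mk(P, 5), nil) ≐ mk(mk(h(g(g(0)), g(0)), 5), nil).
Clash: constants 0 and 1 differ; no unifier exists.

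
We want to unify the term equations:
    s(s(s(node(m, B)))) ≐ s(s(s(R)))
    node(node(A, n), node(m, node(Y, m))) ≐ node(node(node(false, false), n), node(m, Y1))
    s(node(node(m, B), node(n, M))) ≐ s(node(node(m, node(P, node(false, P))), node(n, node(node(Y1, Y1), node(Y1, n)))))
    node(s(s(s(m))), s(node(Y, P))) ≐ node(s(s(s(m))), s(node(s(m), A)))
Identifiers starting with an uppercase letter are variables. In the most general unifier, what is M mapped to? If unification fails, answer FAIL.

node(node(node(s(m), m), node(s(m), m)), node(node(s(m), m), n))

Decompose s/1: s(s(node(m, B))) ≐ s(s(R)).
Decompose s/1: s(node(m, B)) ≐ s(R).
Decompose s/1: node(m, B) ≐ R.
Bind R := node(m, B); no other remaining equation mentions R.
Decompose node/2: node(A, n) ≐ node(node(false, false), n),  node(m, node(Y, m)) ≐ node(m, Y1).
Decompose node/2: A ≐ node(false, false),  n ≐ n.
Bind A := node(false, false); substituting into the one remaining equation that mentions A gives: node(s(s(s(m))), s(node(Y, P))) ≐ node(s(s(s(m))), s(node(s(m), node(false, false)))).
Delete trivial equation n ≐ n.
Decompose node/2: m ≐ m,  node(Y, m) ≐ Y1.
Delete trivial equation m ≐ m.
Bind Y1 := node(Y, m); substituting into the one remaining equation that mentions Y1 gives: s(node(node(m, B), node(n, M))) ≐ s(node(node(m, node(P, node(false, P))), node(n, node(node(node(Y, m), node(Y, m)), node(node(Y, m), n))))).
Decompose s/1: node(node(m, B), node(n, M)) ≐ node(node(m, node(P, node(false, P))), node(n, node(node(node(Y, m), node(Y, m)), node(node(Y, m), n)))).
Decompose node/2: node(m, B) ≐ node(m, node(P, node(false, P))),  node(n, M) ≐ node(n, node(node(node(Y, m), node(Y, m)), node(node(Y, m), n))).
Decompose node/2: m ≐ m,  B ≐ node(P, node(false, P)).
Delete trivial equation m ≐ m.
Bind B := node(P, node(false, P)); no other remaining equation mentions B. Substituting into the earlier binding gives R := node(m, node(P, node(false, P))).
Decompose node/2: n ≐ n,  M ≐ node(node(node(Y, m), node(Y, m)), node(node(Y, m), n)).
Delete trivial equation n ≐ n.
Bind M := node(node(node(Y, m), node(Y, m)), node(node(Y, m), n)); no other remaining equation mentions M.
Decompose node/2: s(s(s(m))) ≐ s(s(s(m))),  s(node(Y, P)) ≐ s(node(s(m), node(false, false))).
Delete trivial equation s(s(s(m))) ≐ s(s(s(m))).
Decompose s/1: node(Y, P) ≐ node(s(m), node(false, false)).
Decompose node/2: Y ≐ s(m),  P ≐ node(false, false).
Bind Y := s(m); no other remaining equation mentions Y. Substituting into the earlier bindings gives Y1 := node(s(m), m), M := node(node(node(s(m), m), node(s(m), m)), node(node(s(m), m), n)).
Bind P := node(false, false). Substituting into the earlier bindings gives R := node(m, node(node(false, false), node(false, node(false, false)))), B := node(node(false, false), node(false, node(false, false))).
MGU = { R ↦ node(m, node(node(false, false), node(false, node(false, false)))), A ↦ node(false, false), Y1 ↦ node(s(m), m), B ↦ node(node(false, false), node(false, node(false, false))), M ↦ node(node(node(s(m), m), node(s(m), m)), node(node(s(m), m), n)), Y ↦ s(m), P ↦ node(false, false) }, so M ↦ node(node(node(s(m), m), node(s(m), m)), node(node(s(m), m), n)).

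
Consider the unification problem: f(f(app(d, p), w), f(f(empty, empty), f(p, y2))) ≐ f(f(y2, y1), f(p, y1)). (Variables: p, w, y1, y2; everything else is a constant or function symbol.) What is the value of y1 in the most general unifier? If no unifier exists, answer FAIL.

Decompose f/2: f(app(d, p), w) ≐ f(y2, y1),  f(f(empty, empty), f(p, y2)) ≐ f(p, y1).
Decompose f/2: app(d, p) ≐ y2,  w ≐ y1.
Bind y2 := app(d, p); substituting into the one remaining equation that mentions y2 gives: f(f(empty, empty), f(p, app(d, p))) ≐ f(p, y1).
Bind w := y1; no other remaining equation mentions w.
Decompose f/2: f(empty, empty) ≐ p,  f(p, app(d, p)) ≐ y1.
Bind p := f(empty, empty); substituting into the remaining equation gives: f(f(empty, empty), app(d, f(empty, empty))) ≐ y1. Substituting into the earlier binding gives y2 := app(d, f(empty, empty)).
Bind y1 := f(f(empty, empty), app(d, f(empty, empty))). Substituting into the earlier binding gives w := f(f(empty, empty), app(d, f(empty, empty))).
MGU = { y2 ↦ app(d, f(empty, empty)), w ↦ f(f(empty, empty), app(d, f(empty, empty))), p ↦ f(empty, empty), y1 ↦ f(f(empty, empty), app(d, f(empty, empty))) }, so y1 ↦ f(f(empty, empty), app(d, f(empty, empty))).

f(f(empty, empty), app(d, f(empty, empty)))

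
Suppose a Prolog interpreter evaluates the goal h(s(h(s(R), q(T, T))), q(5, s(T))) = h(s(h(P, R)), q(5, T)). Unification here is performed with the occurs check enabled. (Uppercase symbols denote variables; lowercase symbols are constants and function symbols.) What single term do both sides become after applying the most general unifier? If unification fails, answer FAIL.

Decompose h/2: s(h(s(R), q(T, T))) = s(h(P, R)),  q(5, s(T)) = q(5, T).
Decompose s/1: h(s(R), q(T, T)) = h(P, R).
Decompose h/2: s(R) = P,  q(T, T) = R.
Bind P := s(R); no other remaining equation mentions P.
Bind R := q(T, T); no other remaining equation mentions R. Substituting into the earlier binding gives P := s(q(T, T)).
Decompose q/2: 5 = 5,  s(T) = T.
Delete trivial equation 5 = 5.
Occurs check fails: T occurs in s(T); the equation T = s(T) has no finite solution.

FAIL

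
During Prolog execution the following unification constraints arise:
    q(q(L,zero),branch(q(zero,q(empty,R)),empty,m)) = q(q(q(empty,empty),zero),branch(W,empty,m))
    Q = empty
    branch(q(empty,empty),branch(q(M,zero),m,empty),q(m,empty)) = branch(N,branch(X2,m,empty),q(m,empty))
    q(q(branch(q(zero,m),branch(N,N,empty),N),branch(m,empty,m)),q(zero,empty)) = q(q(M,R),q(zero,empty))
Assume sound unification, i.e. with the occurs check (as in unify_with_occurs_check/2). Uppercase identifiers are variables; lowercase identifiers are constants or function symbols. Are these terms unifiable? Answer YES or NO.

Decompose q/2: q(L,zero) = q(q(empty,empty),zero),  branch(q(zero,q(empty,R)),empty,m) = branch(W,empty,m).
Decompose q/2: L = q(empty,empty),  zero = zero.
Bind L := q(empty,empty); no other remaining equation mentions L.
Delete trivial equation zero = zero.
Decompose branch/3: q(zero,q(empty,R)) = W,  empty = empty,  m = m.
Bind W := q(zero,q(empty,R)); no other remaining equation mentions W.
Delete trivial equation empty = empty.
Delete trivial equation m = m.
Bind Q := empty; no other remaining equation mentions Q.
Decompose branch/3: q(empty,empty) = N,  branch(q(M,zero),m,empty) = branch(X2,m,empty),  q(m,empty) = q(m,empty).
Bind N := q(empty,empty); substituting into the one remaining equation that mentions N gives: q(q(branch(q(zero,m),branch(q(empty,empty),q(empty,empty),empty),q(empty,empty)),branch(m,empty,m)),q(zero,empty)) = q(q(M,R),q(zero,empty)).
Decompose branch/3: q(M,zero) = X2,  m = m,  empty = empty.
Bind X2 := q(M,zero); no other remaining equation mentions X2.
Delete trivial equation m = m.
Delete trivial equation empty = empty.
Delete trivial equation q(m,empty) = q(m,empty).
Decompose q/2: q(branch(q(zero,m),branch(q(empty,empty),q(empty,empty),empty),q(empty,empty)),branch(m,empty,m)) = q(M,R),  q(zero,empty) = q(zero,empty).
Decompose q/2: branch(q(zero,m),branch(q(empty,empty),q(empty,empty),empty),q(empty,empty)) = M,  branch(m,empty,m) = R.
Bind M := branch(q(zero,m),branch(q(empty,empty),q(empty,empty),empty),q(empty,empty)); no other remaining equation mentions M. Substituting into the earlier binding gives X2 := q(branch(q(zero,m),branch(q(empty,empty),q(empty,empty),empty),q(empty,empty)),zero).
Bind R := branch(m,empty,m); no other remaining equation mentions R. Substituting into the earlier binding gives W := q(zero,q(empty,branch(m,empty,m))).
Delete trivial equation q(zero,empty) = q(zero,empty).
No equations remain and no clash or occurs-check failure arose, so a unifier exists.

YES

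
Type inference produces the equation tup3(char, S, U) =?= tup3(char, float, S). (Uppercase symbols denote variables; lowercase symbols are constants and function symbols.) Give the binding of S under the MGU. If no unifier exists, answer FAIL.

float

Decompose tup3/3: char =?= char,  S =?= float,  U =?= S.
Delete trivial equation char =?= char.
Bind S := float; substituting into the remaining equation gives: U =?= float.
Bind U := float.
MGU = { S := float, U := float }, so S := float.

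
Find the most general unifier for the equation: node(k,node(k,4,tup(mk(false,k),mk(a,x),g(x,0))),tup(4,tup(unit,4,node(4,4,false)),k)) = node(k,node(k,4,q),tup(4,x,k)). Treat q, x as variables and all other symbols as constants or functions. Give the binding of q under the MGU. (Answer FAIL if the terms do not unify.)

Decompose node/3: k = k,  node(k,4,tup(mk(false,k),mk(a,x),g(x,0))) = node(k,4,q),  tup(4,tup(unit,4,node(4,4,false)),k) = tup(4,x,k).
Delete trivial equation k = k.
Decompose node/3: k = k,  4 = 4,  tup(mk(false,k),mk(a,x),g(x,0)) = q.
Delete trivial equation k = k.
Delete trivial equation 4 = 4.
Bind q := tup(mk(false,k),mk(a,x),g(x,0)); no other remaining equation mentions q.
Decompose tup/3: 4 = 4,  tup(unit,4,node(4,4,false)) = x,  k = k.
Delete trivial equation 4 = 4.
Bind x := tup(unit,4,node(4,4,false)); no other remaining equation mentions x. Substituting into the earlier binding gives q := tup(mk(false,k),mk(a,tup(unit,4,node(4,4,false))),g(tup(unit,4,node(4,4,false)),0)).
Delete trivial equation k = k.
MGU = { q := tup(mk(false,k),mk(a,tup(unit,4,node(4,4,false))),g(tup(unit,4,node(4,4,false)),0)), x := tup(unit,4,node(4,4,false)) }, so q := tup(mk(false,k),mk(a,tup(unit,4,node(4,4,false))),g(tup(unit,4,node(4,4,false)),0)).

tup(mk(false,k),mk(a,tup(unit,4,node(4,4,false))),g(tup(unit,4,node(4,4,false)),0))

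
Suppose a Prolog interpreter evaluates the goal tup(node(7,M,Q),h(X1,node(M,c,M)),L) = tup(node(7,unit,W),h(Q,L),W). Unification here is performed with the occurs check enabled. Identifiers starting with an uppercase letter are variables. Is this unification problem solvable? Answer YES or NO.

Decompose tup/3: node(7,M,Q) = node(7,unit,W),  h(X1,node(M,c,M)) = h(Q,L),  L = W.
Decompose node/3: 7 = 7,  M = unit,  Q = W.
Delete trivial equation 7 = 7.
Bind M := unit; substituting into the one remaining equation that mentions M gives: h(X1,node(unit,c,unit)) = h(Q,L).
Bind Q := W; substituting into the one remaining equation that mentions Q gives: h(X1,node(unit,c,unit)) = h(W,L).
Decompose h/2: X1 = W,  node(unit,c,unit) = L.
Bind X1 := W; no other remaining equation mentions X1.
Bind L := node(unit,c,unit); substituting into the remaining equation gives: node(unit,c,unit) = W.
Bind W := node(unit,c,unit). Substituting into the earlier bindings gives Q := node(unit,c,unit), X1 := node(unit,c,unit).
No equations remain and no clash or occurs-check failure arose, so a unifier exists.

YES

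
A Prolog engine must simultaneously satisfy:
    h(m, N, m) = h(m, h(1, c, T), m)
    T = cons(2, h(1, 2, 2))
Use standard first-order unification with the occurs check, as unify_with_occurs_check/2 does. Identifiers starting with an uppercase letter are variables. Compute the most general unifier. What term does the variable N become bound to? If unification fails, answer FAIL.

h(1, c, cons(2, h(1, 2, 2)))

Decompose h/3: m = m,  N = h(1, c, T),  m = m.
Delete trivial equation m = m.
Bind N := h(1, c, T); no other remaining equation mentions N.
Delete trivial equation m = m.
Bind T := cons(2, h(1, 2, 2)). Substituting into the earlier binding gives N := h(1, c, cons(2, h(1, 2, 2))).
MGU = { N ↦ h(1, c, cons(2, h(1, 2, 2))), T ↦ cons(2, h(1, 2, 2)) }, so N ↦ h(1, c, cons(2, h(1, 2, 2))).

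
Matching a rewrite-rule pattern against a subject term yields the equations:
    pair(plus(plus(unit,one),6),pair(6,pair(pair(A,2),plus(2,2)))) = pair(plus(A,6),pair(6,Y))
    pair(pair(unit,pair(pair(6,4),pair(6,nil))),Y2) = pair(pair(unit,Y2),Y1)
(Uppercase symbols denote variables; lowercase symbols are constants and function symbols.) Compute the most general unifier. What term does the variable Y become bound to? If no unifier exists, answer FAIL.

pair(pair(plus(unit,one),2),plus(2,2))

Decompose pair/2: plus(plus(unit,one),6) = plus(A,6),  pair(6,pair(pair(A,2),plus(2,2))) = pair(6,Y).
Decompose plus/2: plus(unit,one) = A,  6 = 6.
Bind A := plus(unit,one); substituting into the one remaining equation that mentions A gives: pair(6,pair(pair(plus(unit,one),2),plus(2,2))) = pair(6,Y).
Delete trivial equation 6 = 6.
Decompose pair/2: 6 = 6,  pair(pair(plus(unit,one),2),plus(2,2)) = Y.
Delete trivial equation 6 = 6.
Bind Y := pair(pair(plus(unit,one),2),plus(2,2)); no other remaining equation mentions Y.
Decompose pair/2: pair(unit,pair(pair(6,4),pair(6,nil))) = pair(unit,Y2),  Y2 = Y1.
Decompose pair/2: unit = unit,  pair(pair(6,4),pair(6,nil)) = Y2.
Delete trivial equation unit = unit.
Bind Y2 := pair(pair(6,4),pair(6,nil)); substituting into the remaining equation gives: pair(pair(6,4),pair(6,nil)) = Y1.
Bind Y1 := pair(pair(6,4),pair(6,nil)).
MGU = { A := plus(unit,one), Y := pair(pair(plus(unit,one),2),plus(2,2)), Y2 := pair(pair(6,4),pair(6,nil)), Y1 := pair(pair(6,4),pair(6,nil)) }, so Y := pair(pair(plus(unit,one),2),plus(2,2)).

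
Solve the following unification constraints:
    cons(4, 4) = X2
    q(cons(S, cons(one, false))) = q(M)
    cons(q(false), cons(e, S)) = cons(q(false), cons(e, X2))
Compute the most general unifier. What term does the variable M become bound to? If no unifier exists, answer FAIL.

Bind X2 := cons(4, 4); substituting into the one remaining equation that mentions X2 gives: cons(q(false), cons(e, S)) = cons(q(false), cons(e, cons(4, 4))).
Decompose q/1: cons(S, cons(one, false)) = M.
Bind M := cons(S, cons(one, false)); no other remaining equation mentions M.
Decompose cons/2: q(false) = q(false),  cons(e, S) = cons(e, cons(4, 4)).
Delete trivial equation q(false) = q(false).
Decompose cons/2: e = e,  S = cons(4, 4).
Delete trivial equation e = e.
Bind S := cons(4, 4). Substituting into the earlier binding gives M := cons(cons(4, 4), cons(one, false)).
MGU = { X2 ↦ cons(4, 4), M ↦ cons(cons(4, 4), cons(one, false)), S ↦ cons(4, 4) }, so M ↦ cons(cons(4, 4), cons(one, false)).

cons(cons(4, 4), cons(one, false))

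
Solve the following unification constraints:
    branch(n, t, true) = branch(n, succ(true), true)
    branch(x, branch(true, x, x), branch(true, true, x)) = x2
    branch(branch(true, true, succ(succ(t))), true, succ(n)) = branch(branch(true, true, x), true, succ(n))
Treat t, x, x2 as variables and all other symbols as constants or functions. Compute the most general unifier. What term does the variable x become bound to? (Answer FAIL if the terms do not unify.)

Decompose branch/3: n = n,  t = succ(true),  true = true.
Delete trivial equation n = n.
Bind t := succ(true); substituting into the one remaining equation that mentions t gives: branch(branch(true, true, succ(succ(succ(true)))), true, succ(n)) = branch(branch(true, true, x), true, succ(n)).
Delete trivial equation true = true.
Bind x2 := branch(x, branch(true, x, x), branch(true, true, x)); no other remaining equation mentions x2.
Decompose branch/3: branch(true, true, succ(succ(succ(true)))) = branch(true, true, x),  true = true,  succ(n) = succ(n).
Decompose branch/3: true = true,  true = true,  succ(succ(succ(true))) = x.
Delete trivial equation true = true.
Delete trivial equation true = true.
Bind x := succ(succ(succ(true))); no other remaining equation mentions x. Substituting into the earlier binding gives x2 := branch(succ(succ(succ(true))), branch(true, succ(succ(succ(true))), succ(succ(succ(true)))), branch(true, true, succ(succ(succ(true))))).
Delete trivial equation true = true.
Delete trivial equation succ(n) = succ(n).
MGU = { t := succ(true), x2 := branch(succ(succ(succ(true))), branch(true, succ(succ(succ(true))), succ(succ(succ(true)))), branch(true, true, succ(succ(succ(true))))), x := succ(succ(succ(true))) }, so x := succ(succ(succ(true))).

succ(succ(succ(true)))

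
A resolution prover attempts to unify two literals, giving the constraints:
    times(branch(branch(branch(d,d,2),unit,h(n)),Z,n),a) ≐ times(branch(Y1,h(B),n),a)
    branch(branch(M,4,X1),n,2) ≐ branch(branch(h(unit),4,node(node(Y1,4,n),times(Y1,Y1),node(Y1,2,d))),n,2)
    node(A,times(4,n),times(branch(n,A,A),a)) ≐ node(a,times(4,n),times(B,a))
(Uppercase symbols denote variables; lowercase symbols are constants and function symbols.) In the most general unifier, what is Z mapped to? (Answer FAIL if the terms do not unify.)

Decompose times/2: branch(branch(branch(d,d,2),unit,h(n)),Z,n) ≐ branch(Y1,h(B),n),  a ≐ a.
Decompose branch/3: branch(branch(d,d,2),unit,h(n)) ≐ Y1,  Z ≐ h(B),  n ≐ n.
Bind Y1 := branch(branch(d,d,2),unit,h(n)); substituting into the one remaining equation that mentions Y1 gives: branch(branch(M,4,X1),n,2) ≐ branch(branch(h(unit),4,node(node(branch(branch(d,d,2),unit,h(n)),4,n),times(branch(branch(d,d,2),unit,h(n)),branch(branch(d,d,2),unit,h(n))),node(branch(branch(d,d,2),unit,h(n)),2,d))),n,2).
Bind Z := h(B); no other remaining equation mentions Z.
Delete trivial equation n ≐ n.
Delete trivial equation a ≐ a.
Decompose branch/3: branch(M,4,X1) ≐ branch(h(unit),4,node(node(branch(branch(d,d,2),unit,h(n)),4,n),times(branch(branch(d,d,2),unit,h(n)),branch(branch(d,d,2),unit,h(n))),node(branch(branch(d,d,2),unit,h(n)),2,d))),  n ≐ n,  2 ≐ 2.
Decompose branch/3: M ≐ h(unit),  4 ≐ 4,  X1 ≐ node(node(branch(branch(d,d,2),unit,h(n)),4,n),times(branch(branch(d,d,2),unit,h(n)),branch(branch(d,d,2),unit,h(n))),node(branch(branch(d,d,2),unit,h(n)),2,d)).
Bind M := h(unit); no other remaining equation mentions M.
Delete trivial equation 4 ≐ 4.
Bind X1 := node(node(branch(branch(d,d,2),unit,h(n)),4,n),times(branch(branch(d,d,2),unit,h(n)),branch(branch(d,d,2),unit,h(n))),node(branch(branch(d,d,2),unit,h(n)),2,d)); no other remaining equation mentions X1.
Delete trivial equation n ≐ n.
Delete trivial equation 2 ≐ 2.
Decompose node/3: A ≐ a,  times(4,n) ≐ times(4,n),  times(branch(n,A,A),a) ≐ times(B,a).
Bind A := a; substituting into the one remaining equation that mentions A gives: times(branch(n,a,a),a) ≐ times(B,a).
Delete trivial equation times(4,n) ≐ times(4,n).
Decompose times/2: branch(n,a,a) ≐ B,  a ≐ a.
Bind B := branch(n,a,a); no other remaining equation mentions B. Substituting into the earlier binding gives Z := h(branch(n,a,a)).
Delete trivial equation a ≐ a.
MGU = { Y1 ↦ branch(branch(d,d,2),unit,h(n)), Z ↦ h(branch(n,a,a)), M ↦ h(unit), X1 ↦ node(node(branch(branch(d,d,2),unit,h(n)),4,n),times(branch(branch(d,d,2),unit,h(n)),branch(branch(d,d,2),unit,h(n))),node(branch(branch(d,d,2),unit,h(n)),2,d)), A ↦ a, B ↦ branch(n,a,a) }, so Z ↦ h(branch(n,a,a)).

h(branch(n,a,a))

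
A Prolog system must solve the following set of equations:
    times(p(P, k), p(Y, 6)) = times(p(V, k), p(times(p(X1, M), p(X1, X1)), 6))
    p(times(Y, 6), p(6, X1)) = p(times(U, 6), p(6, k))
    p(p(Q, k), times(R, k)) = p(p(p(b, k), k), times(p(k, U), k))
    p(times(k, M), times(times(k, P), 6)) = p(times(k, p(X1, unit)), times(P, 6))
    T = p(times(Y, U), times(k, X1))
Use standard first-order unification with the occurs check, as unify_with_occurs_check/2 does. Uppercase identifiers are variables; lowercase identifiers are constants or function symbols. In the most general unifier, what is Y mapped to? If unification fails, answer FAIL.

Decompose times/2: p(P, k) = p(V, k),  p(Y, 6) = p(times(p(X1, M), p(X1, X1)), 6).
Decompose p/2: P = V,  k = k.
Bind P := V; substituting into the one remaining equation that mentions P gives: p(times(k, M), times(times(k, V), 6)) = p(times(k, p(X1, unit)), times(V, 6)).
Delete trivial equation k = k.
Decompose p/2: Y = times(p(X1, M), p(X1, X1)),  6 = 6.
Bind Y := times(p(X1, M), p(X1, X1)); substituting into the 2 remaining equations that mention Y gives: p(times(times(p(X1, M), p(X1, X1)), 6), p(6, X1)) = p(times(U, 6), p(6, k)),  T = p(times(times(p(X1, M), p(X1, X1)), U), times(k, X1)).
Delete trivial equation 6 = 6.
Decompose p/2: times(times(p(X1, M), p(X1, X1)), 6) = times(U, 6),  p(6, X1) = p(6, k).
Decompose times/2: times(p(X1, M), p(X1, X1)) = U,  6 = 6.
Bind U := times(p(X1, M), p(X1, X1)); substituting into the 2 remaining equations that mention U gives: p(p(Q, k), times(R, k)) = p(p(p(b, k), k), times(p(k, times(p(X1, M), p(X1, X1))), k)),  T = p(times(times(p(X1, M), p(X1, X1)), times(p(X1, M), p(X1, X1))), times(k, X1)).
Delete trivial equation 6 = 6.
Decompose p/2: 6 = 6,  X1 = k.
Delete trivial equation 6 = 6.
Bind X1 := k; substituting into the remaining equations gives: p(p(Q, k), times(R, k)) = p(p(p(b, k), k), times(p(k, times(p(k, M), p(k, k))), k)),  p(times(k, M), times(times(k, V), 6)) = p(times(k, p(k, unit)), times(V, 6)),  T = p(times(times(p(k, M), p(k, k)), times(p(k, M), p(k, k))), times(k, k)). Substituting into the earlier bindings gives Y := times(p(k, M), p(k, k)), U := times(p(k, M), p(k, k)).
Decompose p/2: p(Q, k) = p(p(b, k), k),  times(R, k) = times(p(k, times(p(k, M), p(k, k))), k).
Decompose p/2: Q = p(b, k),  k = k.
Bind Q := p(b, k); no other remaining equation mentions Q.
Delete trivial equation k = k.
Decompose times/2: R = p(k, times(p(k, M), p(k, k))),  k = k.
Bind R := p(k, times(p(k, M), p(k, k))); no other remaining equation mentions R.
Delete trivial equation k = k.
Decompose p/2: times(k, M) = times(k, p(k, unit)),  times(times(k, V), 6) = times(V, 6).
Decompose times/2: k = k,  M = p(k, unit).
Delete trivial equation k = k.
Bind M := p(k, unit); substituting into the one remaining equation that mentions M gives: T = p(times(times(p(k, p(k, unit)), p(k, k)), times(p(k, p(k, unit)), p(k, k))), times(k, k)). Substituting into the earlier bindings gives Y := times(p(k, p(k, unit)), p(k, k)), U := times(p(k, p(k, unit)), p(k, k)), R := p(k, times(p(k, p(k, unit)), p(k, k))).
Decompose times/2: times(k, V) = V,  6 = 6.
Occurs check fails: V occurs in times(k, V); the equation V = times(k, V) has no finite solution.

FAIL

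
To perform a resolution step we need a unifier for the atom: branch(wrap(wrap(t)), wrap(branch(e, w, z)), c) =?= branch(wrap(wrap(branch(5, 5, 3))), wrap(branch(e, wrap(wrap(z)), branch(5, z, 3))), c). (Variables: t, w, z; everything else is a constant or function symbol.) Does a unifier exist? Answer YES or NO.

NO

Decompose branch/3: wrap(wrap(t)) =?= wrap(wrap(branch(5, 5, 3))),  wrap(branch(e, w, z)) =?= wrap(branch(e, wrap(wrap(z)), branch(5, z, 3))),  c =?= c.
Decompose wrap/1: wrap(t) =?= wrap(branch(5, 5, 3)).
Decompose wrap/1: t =?= branch(5, 5, 3).
Bind t := branch(5, 5, 3); no other remaining equation mentions t.
Decompose wrap/1: branch(e, w, z) =?= branch(e, wrap(wrap(z)), branch(5, z, 3)).
Decompose branch/3: e =?= e,  w =?= wrap(wrap(z)),  z =?= branch(5, z, 3).
Delete trivial equation e =?= e.
Bind w := wrap(wrap(z)); no other remaining equation mentions w.
Occurs check fails: z occurs in branch(5, z, 3); the equation z =?= branch(5, z, 3) has no finite solution.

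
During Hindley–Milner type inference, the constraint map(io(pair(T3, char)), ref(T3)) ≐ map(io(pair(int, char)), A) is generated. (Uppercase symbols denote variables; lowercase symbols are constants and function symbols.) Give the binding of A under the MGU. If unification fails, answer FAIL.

ref(int)

Decompose map/2: io(pair(T3, char)) ≐ io(pair(int, char)),  ref(T3) ≐ A.
Decompose io/1: pair(T3, char) ≐ pair(int, char).
Decompose pair/2: T3 ≐ int,  char ≐ char.
Bind T3 := int; substituting into the one remaining equation that mentions T3 gives: ref(int) ≐ A.
Delete trivial equation char ≐ char.
Bind A := ref(int).
MGU = { T3 := int, A := ref(int) }, so A := ref(int).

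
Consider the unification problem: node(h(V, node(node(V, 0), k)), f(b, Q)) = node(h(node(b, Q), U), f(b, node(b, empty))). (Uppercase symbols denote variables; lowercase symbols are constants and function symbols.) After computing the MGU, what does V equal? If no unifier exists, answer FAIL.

Decompose node/2: h(V, node(node(V, 0), k)) = h(node(b, Q), U),  f(b, Q) = f(b, node(b, empty)).
Decompose h/2: V = node(b, Q),  node(node(V, 0), k) = U.
Bind V := node(b, Q); substituting into the one remaining equation that mentions V gives: node(node(node(b, Q), 0), k) = U.
Bind U := node(node(node(b, Q), 0), k); no other remaining equation mentions U.
Decompose f/2: b = b,  Q = node(b, empty).
Delete trivial equation b = b.
Bind Q := node(b, empty). Substituting into the earlier bindings gives V := node(b, node(b, empty)), U := node(node(node(b, node(b, empty)), 0), k).
MGU = { V := node(b, node(b, empty)), U := node(node(node(b, node(b, empty)), 0), k), Q := node(b, empty) }, so V := node(b, node(b, empty)).

node(b, node(b, empty))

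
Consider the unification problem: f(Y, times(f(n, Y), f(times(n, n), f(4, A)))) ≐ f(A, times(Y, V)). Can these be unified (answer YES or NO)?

NO

Decompose f/2: Y ≐ A,  times(f(n, Y), f(times(n, n), f(4, A))) ≐ times(Y, V).
Bind Y := A; substituting into the remaining equation gives: times(f(n, A), f(times(n, n), f(4, A))) ≐ times(A, V).
Decompose times/2: f(n, A) ≐ A,  f(times(n, n), f(4, A)) ≐ V.
Occurs check fails: A occurs in f(n, A); the equation A ≐ f(n, A) has no finite solution.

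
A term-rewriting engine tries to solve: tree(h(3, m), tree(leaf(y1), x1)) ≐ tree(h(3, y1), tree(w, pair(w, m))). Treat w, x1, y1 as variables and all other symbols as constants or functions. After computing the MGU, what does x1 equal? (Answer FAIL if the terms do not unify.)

Decompose tree/2: h(3, m) ≐ h(3, y1),  tree(leaf(y1), x1) ≐ tree(w, pair(w, m)).
Decompose h/2: 3 ≐ 3,  m ≐ y1.
Delete trivial equation 3 ≐ 3.
Bind y1 := m; substituting into the remaining equation gives: tree(leaf(m), x1) ≐ tree(w, pair(w, m)).
Decompose tree/2: leaf(m) ≐ w,  x1 ≐ pair(w, m).
Bind w := leaf(m); substituting into the remaining equation gives: x1 ≐ pair(leaf(m), m).
Bind x1 := pair(leaf(m), m).
MGU = { y1 -> m, w -> leaf(m), x1 -> pair(leaf(m), m) }, so x1 -> pair(leaf(m), m).

pair(leaf(m), m)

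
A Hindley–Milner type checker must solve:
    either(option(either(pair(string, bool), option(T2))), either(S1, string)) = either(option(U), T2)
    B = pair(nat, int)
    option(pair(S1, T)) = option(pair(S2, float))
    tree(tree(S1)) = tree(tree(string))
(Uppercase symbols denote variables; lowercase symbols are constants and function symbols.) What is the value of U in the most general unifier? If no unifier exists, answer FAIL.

either(pair(string, bool), option(either(string, string)))

Decompose either/2: option(either(pair(string, bool), option(T2))) = option(U),  either(S1, string) = T2.
Decompose option/1: either(pair(string, bool), option(T2)) = U.
Bind U := either(pair(string, bool), option(T2)); no other remaining equation mentions U.
Bind T2 := either(S1, string); no other remaining equation mentions T2. Substituting into the earlier binding gives U := either(pair(string, bool), option(either(S1, string))).
Bind B := pair(nat, int); no other remaining equation mentions B.
Decompose option/1: pair(S1, T) = pair(S2, float).
Decompose pair/2: S1 = S2,  T = float.
Bind S1 := S2; substituting into the one remaining equation that mentions S1 gives: tree(tree(S2)) = tree(tree(string)). Substituting into the earlier bindings gives U := either(pair(string, bool), option(either(S2, string))), T2 := either(S2, string).
Bind T := float; no other remaining equation mentions T.
Decompose tree/1: tree(S2) = tree(string).
Decompose tree/1: S2 = string.
Bind S2 := string. Substituting into the earlier bindings gives U := either(pair(string, bool), option(either(string, string))), T2 := either(string, string), S1 := string.
MGU = { U ↦ either(pair(string, bool), option(either(string, string))), T2 ↦ either(string, string), B ↦ pair(nat, int), S1 ↦ string, T ↦ float, S2 ↦ string }, so U ↦ either(pair(string, bool), option(either(string, string))).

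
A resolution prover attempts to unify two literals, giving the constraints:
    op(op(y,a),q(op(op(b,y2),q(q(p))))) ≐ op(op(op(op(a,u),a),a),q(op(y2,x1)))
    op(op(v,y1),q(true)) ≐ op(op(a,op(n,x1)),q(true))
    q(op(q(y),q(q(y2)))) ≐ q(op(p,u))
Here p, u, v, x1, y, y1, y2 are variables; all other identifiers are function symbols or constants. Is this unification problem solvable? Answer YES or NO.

Decompose op/2: op(y,a) ≐ op(op(op(a,u),a),a),  q(op(op(b,y2),q(q(p)))) ≐ q(op(y2,x1)).
Decompose op/2: y ≐ op(op(a,u),a),  a ≐ a.
Bind y := op(op(a,u),a); substituting into the one remaining equation that mentions y gives: q(op(q(op(op(a,u),a)),q(q(y2)))) ≐ q(op(p,u)).
Delete trivial equation a ≐ a.
Decompose q/1: op(op(b,y2),q(q(p))) ≐ op(y2,x1).
Decompose op/2: op(b,y2) ≐ y2,  q(q(p)) ≐ x1.
Occurs check fails: y2 occurs in op(b,y2); the equation y2 ≐ op(b,y2) has no finite solution.

NO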